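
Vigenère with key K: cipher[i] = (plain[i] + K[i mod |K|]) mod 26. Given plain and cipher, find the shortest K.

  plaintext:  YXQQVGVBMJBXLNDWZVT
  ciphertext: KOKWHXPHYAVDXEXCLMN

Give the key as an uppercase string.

MRUG

  i= 0: K-Y = 12 → M
  i= 1: O-X = 17 → R
  i= 2: K-Q = 20 → U
  i= 3: W-Q =  6 → G
  i= 4: H-V = 12 → M
  i= 5: X-G = 17 → R
  i= 6: P-V = 20 → U
  i= 7: H-B =  6 → G
  i= 8: Y-M = 12 → M
  i= 9: A-J = 17 → R
  i=10: V-B = 20 → U
  i=11: D-X =  6 → G
  i=12: X-L = 12 → M
  i=13: E-N = 17 → R
  i=14: X-D = 20 → U
  i=15: C-W =  6 → G
  i=16: L-Z = 12 → M
  i=17: M-V = 17 → R
  i=18: N-T = 20 → U
  shifts repeat with period 4: MRUG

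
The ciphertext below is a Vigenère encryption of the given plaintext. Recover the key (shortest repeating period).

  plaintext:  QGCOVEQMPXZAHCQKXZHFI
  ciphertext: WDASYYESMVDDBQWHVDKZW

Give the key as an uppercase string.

  i= 0: W-Q =  6 → G
  i= 1: D-G = 23 → X
  i= 2: A-C = 24 → Y
  i= 3: S-O =  4 → E
  i= 4: Y-V =  3 → D
  i= 5: Y-E = 20 → U
  i= 6: E-Q = 14 → O
  i= 7: S-M =  6 → G
  i= 8: M-P = 23 → X
  i= 9: V-X = 24 → Y
  i=10: D-Z =  4 → E
  i=11: D-A =  3 → D
  i=12: B-H = 20 → U
  i=13: Q-C = 14 → O
  i=14: W-Q =  6 → G
  i=15: H-K = 23 → X
  i=16: V-X = 24 → Y
  i=17: D-Z =  4 → E
  i=18: K-H =  3 → D
  i=19: Z-F = 20 → U
  i=20: W-I = 14 → O
  shifts repeat with period 7: GXYEDUO

GXYEDUO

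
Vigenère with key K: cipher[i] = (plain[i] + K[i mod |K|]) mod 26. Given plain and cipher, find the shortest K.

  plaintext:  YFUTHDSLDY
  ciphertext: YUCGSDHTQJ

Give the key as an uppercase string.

  i= 0: Y-Y =  0 → A
  i= 1: U-F = 15 → P
  i= 2: C-U =  8 → I
  i= 3: G-T = 13 → N
  i= 4: S-H = 11 → L
  i= 5: D-D =  0 → A
  i= 6: H-S = 15 → P
  i= 7: T-L =  8 → I
  i= 8: Q-D = 13 → N
  i= 9: J-Y = 11 → L
  shifts repeat with period 5: APINL

APINL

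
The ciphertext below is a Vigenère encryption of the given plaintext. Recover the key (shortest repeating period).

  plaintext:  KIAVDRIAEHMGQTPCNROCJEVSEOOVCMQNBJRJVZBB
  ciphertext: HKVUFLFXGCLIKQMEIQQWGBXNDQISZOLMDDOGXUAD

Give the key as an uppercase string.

XCVZCUX

  i= 0: H-K = 23 → X
  i= 1: K-I =  2 → C
  i= 2: V-A = 21 → V
  i= 3: U-V = 25 → Z
  i= 4: F-D =  2 → C
  i= 5: L-R = 20 → U
  i= 6: F-I = 23 → X
  i= 7: X-A = 23 → X
  i= 8: G-E =  2 → C
  i= 9: C-H = 21 → V
  i=10: L-M = 25 → Z
  i=11: I-G =  2 → C
  i=12: K-Q = 20 → U
  i=13: Q-T = 23 → X
  i=14: M-P = 23 → X
  i=15: E-C =  2 → C
  i=16: I-N = 21 → V
  i=17: Q-R = 25 → Z
  i=18: Q-O =  2 → C
  i=19: W-C = 20 → U
  i=20: G-J = 23 → X
  i=21: B-E = 23 → X
  i=22: X-V =  2 → C
  i=23: N-S = 21 → V
  i=24: D-E = 25 → Z
  i=25: Q-O =  2 → C
  i=26: I-O = 20 → U
  i=27: S-V = 23 → X
  i=28: Z-C = 23 → X
  i=29: O-M =  2 → C
  i=30: L-Q = 21 → V
  i=31: M-N = 25 → Z
  i=32: D-B =  2 → C
  i=33: D-J = 20 → U
  i=34: O-R = 23 → X
  i=35: G-J = 23 → X
  i=36: X-V =  2 → C
  i=37: U-Z = 21 → V
  i=38: A-B = 25 → Z
  i=39: D-B =  2 → C
  shifts repeat with period 7: XCVZCUX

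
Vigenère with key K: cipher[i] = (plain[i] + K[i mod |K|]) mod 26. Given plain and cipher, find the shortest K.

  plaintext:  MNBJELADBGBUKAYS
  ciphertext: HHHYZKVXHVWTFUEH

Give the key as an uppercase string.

  i= 0: H-M = 21 → V
  i= 1: H-N = 20 → U
  i= 2: H-B =  6 → G
  i= 3: Y-J = 15 → P
  i= 4: Z-E = 21 → V
  i= 5: K-L = 25 → Z
  i= 6: V-A = 21 → V
  i= 7: X-D = 20 → U
  i= 8: H-B =  6 → G
  i= 9: V-G = 15 → P
  i=10: W-B = 21 → V
  i=11: T-U = 25 → Z
  i=12: F-K = 21 → V
  i=13: U-A = 20 → U
  i=14: E-Y =  6 → G
  i=15: H-S = 15 → P
  shifts repeat with period 6: VUGPVZ

VUGPVZ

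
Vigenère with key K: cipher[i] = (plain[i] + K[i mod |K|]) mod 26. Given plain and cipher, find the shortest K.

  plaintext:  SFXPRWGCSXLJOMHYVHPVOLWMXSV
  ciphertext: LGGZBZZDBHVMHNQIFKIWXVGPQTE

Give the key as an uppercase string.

  i= 0: L-S = 19 → T
  i= 1: G-F =  1 → B
  i= 2: G-X =  9 → J
  i= 3: Z-P = 10 → K
  i= 4: B-R = 10 → K
  i= 5: Z-W =  3 → D
  i= 6: Z-G = 19 → T
  i= 7: D-C =  1 → B
  i= 8: B-S =  9 → J
  i= 9: H-X = 10 → K
  i=10: V-L = 10 → K
  i=11: M-J =  3 → D
  i=12: H-O = 19 → T
  i=13: N-M =  1 → B
  i=14: Q-H =  9 → J
  i=15: I-Y = 10 → K
  i=16: F-V = 10 → K
  i=17: K-H =  3 → D
  i=18: I-P = 19 → T
  i=19: W-V =  1 → B
  i=20: X-O =  9 → J
  i=21: V-L = 10 → K
  i=22: G-W = 10 → K
  i=23: P-M =  3 → D
  i=24: Q-X = 19 → T
  i=25: T-S =  1 → B
  i=26: E-V =  9 → J
  shifts repeat with period 6: TBJKKD

TBJKKD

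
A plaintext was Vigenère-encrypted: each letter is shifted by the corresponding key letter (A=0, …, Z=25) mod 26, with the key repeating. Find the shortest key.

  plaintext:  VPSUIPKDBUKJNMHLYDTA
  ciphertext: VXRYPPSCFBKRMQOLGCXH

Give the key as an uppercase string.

AIZEH

  i= 0: V-V =  0 → A
  i= 1: X-P =  8 → I
  i= 2: R-S = 25 → Z
  i= 3: Y-U =  4 → E
  i= 4: P-I =  7 → H
  i= 5: P-P =  0 → A
  i= 6: S-K =  8 → I
  i= 7: C-D = 25 → Z
  i= 8: F-B =  4 → E
  i= 9: B-U =  7 → H
  i=10: K-K =  0 → A
  i=11: R-J =  8 → I
  i=12: M-N = 25 → Z
  i=13: Q-M =  4 → E
  i=14: O-H =  7 → H
  i=15: L-L =  0 → A
  i=16: G-Y =  8 → I
  i=17: C-D = 25 → Z
  i=18: X-T =  4 → E
  i=19: H-A =  7 → H
  shifts repeat with period 5: AIZEH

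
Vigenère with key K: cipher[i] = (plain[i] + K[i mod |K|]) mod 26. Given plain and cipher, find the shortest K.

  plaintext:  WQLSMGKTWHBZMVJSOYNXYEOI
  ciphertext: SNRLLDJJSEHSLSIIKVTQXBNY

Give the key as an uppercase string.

WXGTZXZQ

  i= 0: S-W = 22 → W
  i= 1: N-Q = 23 → X
  i= 2: R-L =  6 → G
  i= 3: L-S = 19 → T
  i= 4: L-M = 25 → Z
  i= 5: D-G = 23 → X
  i= 6: J-K = 25 → Z
  i= 7: J-T = 16 → Q
  i= 8: S-W = 22 → W
  i= 9: E-H = 23 → X
  i=10: H-B =  6 → G
  i=11: S-Z = 19 → T
  i=12: L-M = 25 → Z
  i=13: S-V = 23 → X
  i=14: I-J = 25 → Z
  i=15: I-S = 16 → Q
  i=16: K-O = 22 → W
  i=17: V-Y = 23 → X
  i=18: T-N =  6 → G
  i=19: Q-X = 19 → T
  i=20: X-Y = 25 → Z
  i=21: B-E = 23 → X
  i=22: N-O = 25 → Z
  i=23: Y-I = 16 → Q
  shifts repeat with period 8: WXGTZXZQ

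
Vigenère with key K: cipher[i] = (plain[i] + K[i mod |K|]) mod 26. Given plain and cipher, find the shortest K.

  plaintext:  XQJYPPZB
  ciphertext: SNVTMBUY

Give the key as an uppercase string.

VXM

  i= 0: S-X = 21 → V
  i= 1: N-Q = 23 → X
  i= 2: V-J = 12 → M
  i= 3: T-Y = 21 → V
  i= 4: M-P = 23 → X
  i= 5: B-P = 12 → M
  i= 6: U-Z = 21 → V
  i= 7: Y-B = 23 → X
  shifts repeat with period 3: VXM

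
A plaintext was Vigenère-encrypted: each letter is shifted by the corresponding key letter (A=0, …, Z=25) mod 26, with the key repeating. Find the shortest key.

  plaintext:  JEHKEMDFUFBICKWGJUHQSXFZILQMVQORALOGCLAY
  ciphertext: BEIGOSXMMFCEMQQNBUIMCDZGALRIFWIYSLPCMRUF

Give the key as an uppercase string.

SABWKGUH

  i= 0: B-J = 18 → S
  i= 1: E-E =  0 → A
  i= 2: I-H =  1 → B
  i= 3: G-K = 22 → W
  i= 4: O-E = 10 → K
  i= 5: S-M =  6 → G
  i= 6: X-D = 20 → U
  i= 7: M-F =  7 → H
  i= 8: M-U = 18 → S
  i= 9: F-F =  0 → A
  i=10: C-B =  1 → B
  i=11: E-I = 22 → W
  i=12: M-C = 10 → K
  i=13: Q-K =  6 → G
  i=14: Q-W = 20 → U
  i=15: N-G =  7 → H
  i=16: B-J = 18 → S
  i=17: U-U =  0 → A
  i=18: I-H =  1 → B
  i=19: M-Q = 22 → W
  i=20: C-S = 10 → K
  i=21: D-X =  6 → G
  i=22: Z-F = 20 → U
  i=23: G-Z =  7 → H
  i=24: A-I = 18 → S
  i=25: L-L =  0 → A
  i=26: R-Q =  1 → B
  i=27: I-M = 22 → W
  i=28: F-V = 10 → K
  i=29: W-Q =  6 → G
  i=30: I-O = 20 → U
  i=31: Y-R =  7 → H
  i=32: S-A = 18 → S
  i=33: L-L =  0 → A
  i=34: P-O =  1 → B
  i=35: C-G = 22 → W
  i=36: M-C = 10 → K
  i=37: R-L =  6 → G
  i=38: U-A = 20 → U
  i=39: F-Y =  7 → H
  shifts repeat with period 8: SABWKGUH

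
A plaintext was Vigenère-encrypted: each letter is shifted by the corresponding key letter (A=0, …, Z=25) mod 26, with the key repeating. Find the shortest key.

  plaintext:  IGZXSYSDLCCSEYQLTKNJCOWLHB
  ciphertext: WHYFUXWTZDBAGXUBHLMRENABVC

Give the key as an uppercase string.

OBZICZEQ

  i= 0: W-I = 14 → O
  i= 1: H-G =  1 → B
  i= 2: Y-Z = 25 → Z
  i= 3: F-X =  8 → I
  i= 4: U-S =  2 → C
  i= 5: X-Y = 25 → Z
  i= 6: W-S =  4 → E
  i= 7: T-D = 16 → Q
  i= 8: Z-L = 14 → O
  i= 9: D-C =  1 → B
  i=10: B-C = 25 → Z
  i=11: A-S =  8 → I
  i=12: G-E =  2 → C
  i=13: X-Y = 25 → Z
  i=14: U-Q =  4 → E
  i=15: B-L = 16 → Q
  i=16: H-T = 14 → O
  i=17: L-K =  1 → B
  i=18: M-N = 25 → Z
  i=19: R-J =  8 → I
  i=20: E-C =  2 → C
  i=21: N-O = 25 → Z
  i=22: A-W =  4 → E
  i=23: B-L = 16 → Q
  i=24: V-H = 14 → O
  i=25: C-B =  1 → B
  shifts repeat with period 8: OBZICZEQ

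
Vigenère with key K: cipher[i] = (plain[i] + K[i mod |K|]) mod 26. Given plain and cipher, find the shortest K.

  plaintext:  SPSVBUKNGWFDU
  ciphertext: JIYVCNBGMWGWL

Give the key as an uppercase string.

RTGABT

  i= 0: J-S = 17 → R
  i= 1: I-P = 19 → T
  i= 2: Y-S =  6 → G
  i= 3: V-V =  0 → A
  i= 4: C-B =  1 → B
  i= 5: N-U = 19 → T
  i= 6: B-K = 17 → R
  i= 7: G-N = 19 → T
  i= 8: M-G =  6 → G
  i= 9: W-W =  0 → A
  i=10: G-F =  1 → B
  i=11: W-D = 19 → T
  i=12: L-U = 17 → R
  shifts repeat with period 6: RTGABT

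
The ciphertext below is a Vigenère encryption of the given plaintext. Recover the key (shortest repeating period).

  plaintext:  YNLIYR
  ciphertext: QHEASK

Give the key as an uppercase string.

  i= 0: Q-Y = 18 → S
  i= 1: H-N = 20 → U
  i= 2: E-L = 19 → T
  i= 3: A-I = 18 → S
  i= 4: S-Y = 20 → U
  i= 5: K-R = 19 → T
  shifts repeat with period 3: SUT

SUT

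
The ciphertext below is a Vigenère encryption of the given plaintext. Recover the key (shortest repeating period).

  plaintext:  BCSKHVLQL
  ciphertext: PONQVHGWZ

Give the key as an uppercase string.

  i= 0: P-B = 14 → O
  i= 1: O-C = 12 → M
  i= 2: N-S = 21 → V
  i= 3: Q-K =  6 → G
  i= 4: V-H = 14 → O
  i= 5: H-V = 12 → M
  i= 6: G-L = 21 → V
  i= 7: W-Q =  6 → G
  i= 8: Z-L = 14 → O
  shifts repeat with period 4: OMVG

OMVG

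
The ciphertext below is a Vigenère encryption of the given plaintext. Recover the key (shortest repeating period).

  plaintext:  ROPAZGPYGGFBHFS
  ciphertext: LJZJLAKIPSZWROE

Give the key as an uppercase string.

  i= 0: L-R = 20 → U
  i= 1: J-O = 21 → V
  i= 2: Z-P = 10 → K
  i= 3: J-A =  9 → J
  i= 4: L-Z = 12 → M
  i= 5: A-G = 20 → U
  i= 6: K-P = 21 → V
  i= 7: I-Y = 10 → K
  i= 8: P-G =  9 → J
  i= 9: S-G = 12 → M
  i=10: Z-F = 20 → U
  i=11: W-B = 21 → V
  i=12: R-H = 10 → K
  i=13: O-F =  9 → J
  i=14: E-S = 12 → M
  shifts repeat with period 5: UVKJM

UVKJM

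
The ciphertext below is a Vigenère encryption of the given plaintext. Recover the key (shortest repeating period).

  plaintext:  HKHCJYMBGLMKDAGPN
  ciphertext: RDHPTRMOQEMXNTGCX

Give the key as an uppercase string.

KTAN

  i= 0: R-H = 10 → K
  i= 1: D-K = 19 → T
  i= 2: H-H =  0 → A
  i= 3: P-C = 13 → N
  i= 4: T-J = 10 → K
  i= 5: R-Y = 19 → T
  i= 6: M-M =  0 → A
  i= 7: O-B = 13 → N
  i= 8: Q-G = 10 → K
  i= 9: E-L = 19 → T
  i=10: M-M =  0 → A
  i=11: X-K = 13 → N
  i=12: N-D = 10 → K
  i=13: T-A = 19 → T
  i=14: G-G =  0 → A
  i=15: C-P = 13 → N
  i=16: X-N = 10 → K
  shifts repeat with period 4: KTAN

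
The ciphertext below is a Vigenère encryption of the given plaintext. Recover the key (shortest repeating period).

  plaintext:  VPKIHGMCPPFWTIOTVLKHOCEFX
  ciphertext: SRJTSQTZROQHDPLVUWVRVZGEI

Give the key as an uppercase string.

XCZLLKH

  i= 0: S-V = 23 → X
  i= 1: R-P =  2 → C
  i= 2: J-K = 25 → Z
  i= 3: T-I = 11 → L
  i= 4: S-H = 11 → L
  i= 5: Q-G = 10 → K
  i= 6: T-M =  7 → H
  i= 7: Z-C = 23 → X
  i= 8: R-P =  2 → C
  i= 9: O-P = 25 → Z
  i=10: Q-F = 11 → L
  i=11: H-W = 11 → L
  i=12: D-T = 10 → K
  i=13: P-I =  7 → H
  i=14: L-O = 23 → X
  i=15: V-T =  2 → C
  i=16: U-V = 25 → Z
  i=17: W-L = 11 → L
  i=18: V-K = 11 → L
  i=19: R-H = 10 → K
  i=20: V-O =  7 → H
  i=21: Z-C = 23 → X
  i=22: G-E =  2 → C
  i=23: E-F = 25 → Z
  i=24: I-X = 11 → L
  shifts repeat with period 7: XCZLLKH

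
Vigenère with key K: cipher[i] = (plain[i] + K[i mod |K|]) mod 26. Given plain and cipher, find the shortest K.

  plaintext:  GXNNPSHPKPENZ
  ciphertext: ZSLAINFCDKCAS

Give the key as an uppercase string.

TVYN

  i= 0: Z-G = 19 → T
  i= 1: S-X = 21 → V
  i= 2: L-N = 24 → Y
  i= 3: A-N = 13 → N
  i= 4: I-P = 19 → T
  i= 5: N-S = 21 → V
  i= 6: F-H = 24 → Y
  i= 7: C-P = 13 → N
  i= 8: D-K = 19 → T
  i= 9: K-P = 21 → V
  i=10: C-E = 24 → Y
  i=11: A-N = 13 → N
  i=12: S-Z = 19 → T
  shifts repeat with period 4: TVYN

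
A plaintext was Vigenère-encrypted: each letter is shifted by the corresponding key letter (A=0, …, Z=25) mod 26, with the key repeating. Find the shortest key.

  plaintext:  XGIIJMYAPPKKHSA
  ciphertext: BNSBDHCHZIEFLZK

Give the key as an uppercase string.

EHKTUV

  i= 0: B-X =  4 → E
  i= 1: N-G =  7 → H
  i= 2: S-I = 10 → K
  i= 3: B-I = 19 → T
  i= 4: D-J = 20 → U
  i= 5: H-M = 21 → V
  i= 6: C-Y =  4 → E
  i= 7: H-A =  7 → H
  i= 8: Z-P = 10 → K
  i= 9: I-P = 19 → T
  i=10: E-K = 20 → U
  i=11: F-K = 21 → V
  i=12: L-H =  4 → E
  i=13: Z-S =  7 → H
  i=14: K-A = 10 → K
  shifts repeat with period 6: EHKTUV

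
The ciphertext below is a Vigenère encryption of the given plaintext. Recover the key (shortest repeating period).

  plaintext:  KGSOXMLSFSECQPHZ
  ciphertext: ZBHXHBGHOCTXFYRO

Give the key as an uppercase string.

  i= 0: Z-K = 15 → P
  i= 1: B-G = 21 → V
  i= 2: H-S = 15 → P
  i= 3: X-O =  9 → J
  i= 4: H-X = 10 → K
  i= 5: B-M = 15 → P
  i= 6: G-L = 21 → V
  i= 7: H-S = 15 → P
  i= 8: O-F =  9 → J
  i= 9: C-S = 10 → K
  i=10: T-E = 15 → P
  i=11: X-C = 21 → V
  i=12: F-Q = 15 → P
  i=13: Y-P =  9 → J
  i=14: R-H = 10 → K
  i=15: O-Z = 15 → P
  shifts repeat with period 5: PVPJK

PVPJK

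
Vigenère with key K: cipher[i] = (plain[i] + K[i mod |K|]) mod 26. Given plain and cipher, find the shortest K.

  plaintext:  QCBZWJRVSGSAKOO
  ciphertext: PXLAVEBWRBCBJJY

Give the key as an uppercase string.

  i= 0: P-Q = 25 → Z
  i= 1: X-C = 21 → V
  i= 2: L-B = 10 → K
  i= 3: A-Z =  1 → B
  i= 4: V-W = 25 → Z
  i= 5: E-J = 21 → V
  i= 6: B-R = 10 → K
  i= 7: W-V =  1 → B
  i= 8: R-S = 25 → Z
  i= 9: B-G = 21 → V
  i=10: C-S = 10 → K
  i=11: B-A =  1 → B
  i=12: J-K = 25 → Z
  i=13: J-O = 21 → V
  i=14: Y-O = 10 → K
  shifts repeat with period 4: ZVKB

ZVKB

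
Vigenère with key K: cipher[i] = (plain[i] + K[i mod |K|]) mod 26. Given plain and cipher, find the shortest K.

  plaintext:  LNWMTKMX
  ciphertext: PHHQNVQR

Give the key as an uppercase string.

EUL

  i= 0: P-L =  4 → E
  i= 1: H-N = 20 → U
  i= 2: H-W = 11 → L
  i= 3: Q-M =  4 → E
  i= 4: N-T = 20 → U
  i= 5: V-K = 11 → L
  i= 6: Q-M =  4 → E
  i= 7: R-X = 20 → U
  shifts repeat with period 3: EUL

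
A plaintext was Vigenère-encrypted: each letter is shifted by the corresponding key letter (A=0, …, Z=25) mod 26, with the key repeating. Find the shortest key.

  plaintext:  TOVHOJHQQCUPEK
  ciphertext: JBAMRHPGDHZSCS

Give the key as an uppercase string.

QNFFDYI

  i= 0: J-T = 16 → Q
  i= 1: B-O = 13 → N
  i= 2: A-V =  5 → F
  i= 3: M-H =  5 → F
  i= 4: R-O =  3 → D
  i= 5: H-J = 24 → Y
  i= 6: P-H =  8 → I
  i= 7: G-Q = 16 → Q
  i= 8: D-Q = 13 → N
  i= 9: H-C =  5 → F
  i=10: Z-U =  5 → F
  i=11: S-P =  3 → D
  i=12: C-E = 24 → Y
  i=13: S-K =  8 → I
  shifts repeat with period 7: QNFFDYI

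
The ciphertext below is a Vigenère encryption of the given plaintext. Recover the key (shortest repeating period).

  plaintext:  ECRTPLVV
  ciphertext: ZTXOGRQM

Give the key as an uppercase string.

VRG

  i= 0: Z-E = 21 → V
  i= 1: T-C = 17 → R
  i= 2: X-R =  6 → G
  i= 3: O-T = 21 → V
  i= 4: G-P = 17 → R
  i= 5: R-L =  6 → G
  i= 6: Q-V = 21 → V
  i= 7: M-V = 17 → R
  shifts repeat with period 3: VRG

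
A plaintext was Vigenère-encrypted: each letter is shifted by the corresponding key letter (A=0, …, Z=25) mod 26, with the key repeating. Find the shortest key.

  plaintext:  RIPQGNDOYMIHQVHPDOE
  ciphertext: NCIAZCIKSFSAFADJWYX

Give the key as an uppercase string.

WUTKTPF

  i= 0: N-R = 22 → W
  i= 1: C-I = 20 → U
  i= 2: I-P = 19 → T
  i= 3: A-Q = 10 → K
  i= 4: Z-G = 19 → T
  i= 5: C-N = 15 → P
  i= 6: I-D =  5 → F
  i= 7: K-O = 22 → W
  i= 8: S-Y = 20 → U
  i= 9: F-M = 19 → T
  i=10: S-I = 10 → K
  i=11: A-H = 19 → T
  i=12: F-Q = 15 → P
  i=13: A-V =  5 → F
  i=14: D-H = 22 → W
  i=15: J-P = 20 → U
  i=16: W-D = 19 → T
  i=17: Y-O = 10 → K
  i=18: X-E = 19 → T
  shifts repeat with period 7: WUTKTPF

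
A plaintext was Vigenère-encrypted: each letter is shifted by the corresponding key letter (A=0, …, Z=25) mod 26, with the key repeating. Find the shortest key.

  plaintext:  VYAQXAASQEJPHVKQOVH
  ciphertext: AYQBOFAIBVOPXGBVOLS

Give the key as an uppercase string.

  i= 0: A-V =  5 → F
  i= 1: Y-Y =  0 → A
  i= 2: Q-A = 16 → Q
  i= 3: B-Q = 11 → L
  i= 4: O-X = 17 → R
  i= 5: F-A =  5 → F
  i= 6: A-A =  0 → A
  i= 7: I-S = 16 → Q
  i= 8: B-Q = 11 → L
  i= 9: V-E = 17 → R
  i=10: O-J =  5 → F
  i=11: P-P =  0 → A
  i=12: X-H = 16 → Q
  i=13: G-V = 11 → L
  i=14: B-K = 17 → R
  i=15: V-Q =  5 → F
  i=16: O-O =  0 → A
  i=17: L-V = 16 → Q
  i=18: S-H = 11 → L
  shifts repeat with period 5: FAQLR

FAQLR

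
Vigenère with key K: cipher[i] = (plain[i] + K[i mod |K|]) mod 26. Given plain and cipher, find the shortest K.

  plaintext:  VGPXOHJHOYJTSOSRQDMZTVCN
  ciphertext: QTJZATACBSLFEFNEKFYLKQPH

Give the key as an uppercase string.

  i= 0: Q-V = 21 → V
  i= 1: T-G = 13 → N
  i= 2: J-P = 20 → U
  i= 3: Z-X =  2 → C
  i= 4: A-O = 12 → M
  i= 5: T-H = 12 → M
  i= 6: A-J = 17 → R
  i= 7: C-H = 21 → V
  i= 8: B-O = 13 → N
  i= 9: S-Y = 20 → U
  i=10: L-J =  2 → C
  i=11: F-T = 12 → M
  i=12: E-S = 12 → M
  i=13: F-O = 17 → R
  i=14: N-S = 21 → V
  i=15: E-R = 13 → N
  i=16: K-Q = 20 → U
  i=17: F-D =  2 → C
  i=18: Y-M = 12 → M
  i=19: L-Z = 12 → M
  i=20: K-T = 17 → R
  i=21: Q-V = 21 → V
  i=22: P-C = 13 → N
  i=23: H-N = 20 → U
  shifts repeat with period 7: VNUCMMR

VNUCMMR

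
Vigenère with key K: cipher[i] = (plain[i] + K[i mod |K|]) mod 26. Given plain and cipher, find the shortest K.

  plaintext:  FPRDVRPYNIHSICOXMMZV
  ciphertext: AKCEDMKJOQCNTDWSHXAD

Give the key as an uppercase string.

  i= 0: A-F = 21 → V
  i= 1: K-P = 21 → V
  i= 2: C-R = 11 → L
  i= 3: E-D =  1 → B
  i= 4: D-V =  8 → I
  i= 5: M-R = 21 → V
  i= 6: K-P = 21 → V
  i= 7: J-Y = 11 → L
  i= 8: O-N =  1 → B
  i= 9: Q-I =  8 → I
  i=10: C-H = 21 → V
  i=11: N-S = 21 → V
  i=12: T-I = 11 → L
  i=13: D-C =  1 → B
  i=14: W-O =  8 → I
  i=15: S-X = 21 → V
  i=16: H-M = 21 → V
  i=17: X-M = 11 → L
  i=18: A-Z =  1 → B
  i=19: D-V =  8 → I
  shifts repeat with period 5: VVLBI

VVLBI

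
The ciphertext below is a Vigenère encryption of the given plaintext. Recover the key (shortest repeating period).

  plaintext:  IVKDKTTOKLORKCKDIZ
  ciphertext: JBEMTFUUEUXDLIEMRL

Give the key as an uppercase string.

  i= 0: J-I =  1 → B
  i= 1: B-V =  6 → G
  i= 2: E-K = 20 → U
  i= 3: M-D =  9 → J
  i= 4: T-K =  9 → J
  i= 5: F-T = 12 → M
  i= 6: U-T =  1 → B
  i= 7: U-O =  6 → G
  i= 8: E-K = 20 → U
  i= 9: U-L =  9 → J
  i=10: X-O =  9 → J
  i=11: D-R = 12 → M
  i=12: L-K =  1 → B
  i=13: I-C =  6 → G
  i=14: E-K = 20 → U
  i=15: M-D =  9 → J
  i=16: R-I =  9 → J
  i=17: L-Z = 12 → M
  shifts repeat with period 6: BGUJJM

BGUJJM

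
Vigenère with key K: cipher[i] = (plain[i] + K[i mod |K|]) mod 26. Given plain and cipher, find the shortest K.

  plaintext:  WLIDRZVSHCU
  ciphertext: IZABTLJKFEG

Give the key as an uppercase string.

MOSYC

  i= 0: I-W = 12 → M
  i= 1: Z-L = 14 → O
  i= 2: A-I = 18 → S
  i= 3: B-D = 24 → Y
  i= 4: T-R =  2 → C
  i= 5: L-Z = 12 → M
  i= 6: J-V = 14 → O
  i= 7: K-S = 18 → S
  i= 8: F-H = 24 → Y
  i= 9: E-C =  2 → C
  i=10: G-U = 12 → M
  shifts repeat with period 5: MOSYC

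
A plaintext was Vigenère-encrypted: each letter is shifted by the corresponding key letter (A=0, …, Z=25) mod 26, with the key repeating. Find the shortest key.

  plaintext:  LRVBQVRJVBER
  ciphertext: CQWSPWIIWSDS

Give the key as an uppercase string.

RZB

  i= 0: C-L = 17 → R
  i= 1: Q-R = 25 → Z
  i= 2: W-V =  1 → B
  i= 3: S-B = 17 → R
  i= 4: P-Q = 25 → Z
  i= 5: W-V =  1 → B
  i= 6: I-R = 17 → R
  i= 7: I-J = 25 → Z
  i= 8: W-V =  1 → B
  i= 9: S-B = 17 → R
  i=10: D-E = 25 → Z
  i=11: S-R =  1 → B
  shifts repeat with period 3: RZB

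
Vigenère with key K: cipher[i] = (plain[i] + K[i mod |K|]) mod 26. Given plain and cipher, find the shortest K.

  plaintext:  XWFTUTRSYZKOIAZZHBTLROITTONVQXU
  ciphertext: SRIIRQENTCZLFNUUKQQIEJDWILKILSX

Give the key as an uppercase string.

  i= 0: S-X = 21 → V
  i= 1: R-W = 21 → V
  i= 2: I-F =  3 → D
  i= 3: I-T = 15 → P
  i= 4: R-U = 23 → X
  i= 5: Q-T = 23 → X
  i= 6: E-R = 13 → N
  i= 7: N-S = 21 → V
  i= 8: T-Y = 21 → V
  i= 9: C-Z =  3 → D
  i=10: Z-K = 15 → P
  i=11: L-O = 23 → X
  i=12: F-I = 23 → X
  i=13: N-A = 13 → N
  i=14: U-Z = 21 → V
  i=15: U-Z = 21 → V
  i=16: K-H =  3 → D
  i=17: Q-B = 15 → P
  i=18: Q-T = 23 → X
  i=19: I-L = 23 → X
  i=20: E-R = 13 → N
  i=21: J-O = 21 → V
  i=22: D-I = 21 → V
  i=23: W-T =  3 → D
  i=24: I-T = 15 → P
  i=25: L-O = 23 → X
  i=26: K-N = 23 → X
  i=27: I-V = 13 → N
  i=28: L-Q = 21 → V
  i=29: S-X = 21 → V
  i=30: X-U =  3 → D
  shifts repeat with period 7: VVDPXXN

VVDPXXN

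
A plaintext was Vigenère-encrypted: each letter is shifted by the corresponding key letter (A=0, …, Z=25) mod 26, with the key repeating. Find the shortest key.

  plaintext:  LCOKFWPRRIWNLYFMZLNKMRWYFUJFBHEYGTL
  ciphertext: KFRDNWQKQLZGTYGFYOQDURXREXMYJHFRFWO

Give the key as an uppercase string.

  i= 0: K-L = 25 → Z
  i= 1: F-C =  3 → D
  i= 2: R-O =  3 → D
  i= 3: D-K = 19 → T
  i= 4: N-F =  8 → I
  i= 5: W-W =  0 → A
  i= 6: Q-P =  1 → B
  i= 7: K-R = 19 → T
  i= 8: Q-R = 25 → Z
  i= 9: L-I =  3 → D
  i=10: Z-W =  3 → D
  i=11: G-N = 19 → T
  i=12: T-L =  8 → I
  i=13: Y-Y =  0 → A
  i=14: G-F =  1 → B
  i=15: F-M = 19 → T
  i=16: Y-Z = 25 → Z
  i=17: O-L =  3 → D
  i=18: Q-N =  3 → D
  i=19: D-K = 19 → T
  i=20: U-M =  8 → I
  i=21: R-R =  0 → A
  i=22: X-W =  1 → B
  i=23: R-Y = 19 → T
  i=24: E-F = 25 → Z
  i=25: X-U =  3 → D
  i=26: M-J =  3 → D
  i=27: Y-F = 19 → T
  i=28: J-B =  8 → I
  i=29: H-H =  0 → A
  i=30: F-E =  1 → B
  i=31: R-Y = 19 → T
  i=32: F-G = 25 → Z
  i=33: W-T =  3 → D
  i=34: O-L =  3 → D
  shifts repeat with period 8: ZDDTIABT

ZDDTIABT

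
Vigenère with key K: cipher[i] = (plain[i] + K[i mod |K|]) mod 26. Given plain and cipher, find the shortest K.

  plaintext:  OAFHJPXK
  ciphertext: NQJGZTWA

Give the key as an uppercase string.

ZQE

  i= 0: N-O = 25 → Z
  i= 1: Q-A = 16 → Q
  i= 2: J-F =  4 → E
  i= 3: G-H = 25 → Z
  i= 4: Z-J = 16 → Q
  i= 5: T-P =  4 → E
  i= 6: W-X = 25 → Z
  i= 7: A-K = 16 → Q
  shifts repeat with period 3: ZQE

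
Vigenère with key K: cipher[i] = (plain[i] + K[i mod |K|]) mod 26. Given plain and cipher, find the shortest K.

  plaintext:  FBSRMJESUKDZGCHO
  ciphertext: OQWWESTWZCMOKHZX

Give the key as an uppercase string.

  i= 0: O-F =  9 → J
  i= 1: Q-B = 15 → P
  i= 2: W-S =  4 → E
  i= 3: W-R =  5 → F
  i= 4: E-M = 18 → S
  i= 5: S-J =  9 → J
  i= 6: T-E = 15 → P
  i= 7: W-S =  4 → E
  i= 8: Z-U =  5 → F
  i= 9: C-K = 18 → S
  i=10: M-D =  9 → J
  i=11: O-Z = 15 → P
  i=12: K-G =  4 → E
  i=13: H-C =  5 → F
  i=14: Z-H = 18 → S
  i=15: X-O =  9 → J
  shifts repeat with period 5: JPEFS

JPEFS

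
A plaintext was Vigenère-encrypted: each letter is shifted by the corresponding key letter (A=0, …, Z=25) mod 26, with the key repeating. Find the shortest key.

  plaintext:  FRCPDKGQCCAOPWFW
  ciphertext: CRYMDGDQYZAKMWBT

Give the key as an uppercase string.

  i= 0: C-F = 23 → X
  i= 1: R-R =  0 → A
  i= 2: Y-C = 22 → W
  i= 3: M-P = 23 → X
  i= 4: D-D =  0 → A
  i= 5: G-K = 22 → W
  i= 6: D-G = 23 → X
  i= 7: Q-Q =  0 → A
  i= 8: Y-C = 22 → W
  i= 9: Z-C = 23 → X
  i=10: A-A =  0 → A
  i=11: K-O = 22 → W
  i=12: M-P = 23 → X
  i=13: W-W =  0 → A
  i=14: B-F = 22 → W
  i=15: T-W = 23 → X
  shifts repeat with period 3: XAW

XAW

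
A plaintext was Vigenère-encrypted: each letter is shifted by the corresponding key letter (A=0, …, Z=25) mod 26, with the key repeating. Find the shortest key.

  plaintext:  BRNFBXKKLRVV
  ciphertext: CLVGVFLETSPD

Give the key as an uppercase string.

  i= 0: C-B =  1 → B
  i= 1: L-R = 20 → U
  i= 2: V-N =  8 → I
  i= 3: G-F =  1 → B
  i= 4: V-B = 20 → U
  i= 5: F-X =  8 → I
  i= 6: L-K =  1 → B
  i= 7: E-K = 20 → U
  i= 8: T-L =  8 → I
  i= 9: S-R =  1 → B
  i=10: P-V = 20 → U
  i=11: D-V =  8 → I
  shifts repeat with period 3: BUI

BUI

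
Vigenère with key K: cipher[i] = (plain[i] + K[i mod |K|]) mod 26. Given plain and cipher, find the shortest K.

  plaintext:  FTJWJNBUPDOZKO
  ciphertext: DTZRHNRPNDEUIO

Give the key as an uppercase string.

  i= 0: D-F = 24 → Y
  i= 1: T-T =  0 → A
  i= 2: Z-J = 16 → Q
  i= 3: R-W = 21 → V
  i= 4: H-J = 24 → Y
  i= 5: N-N =  0 → A
  i= 6: R-B = 16 → Q
  i= 7: P-U = 21 → V
  i= 8: N-P = 24 → Y
  i= 9: D-D =  0 → A
  i=10: E-O = 16 → Q
  i=11: U-Z = 21 → V
  i=12: I-K = 24 → Y
  i=13: O-O =  0 → A
  shifts repeat with period 4: YAQV

YAQV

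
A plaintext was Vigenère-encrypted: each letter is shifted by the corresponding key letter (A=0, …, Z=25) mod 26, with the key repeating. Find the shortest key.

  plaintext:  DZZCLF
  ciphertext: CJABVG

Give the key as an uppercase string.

  i= 0: C-D = 25 → Z
  i= 1: J-Z = 10 → K
  i= 2: A-Z =  1 → B
  i= 3: B-C = 25 → Z
  i= 4: V-L = 10 → K
  i= 5: G-F =  1 → B
  shifts repeat with period 3: ZKB

ZKB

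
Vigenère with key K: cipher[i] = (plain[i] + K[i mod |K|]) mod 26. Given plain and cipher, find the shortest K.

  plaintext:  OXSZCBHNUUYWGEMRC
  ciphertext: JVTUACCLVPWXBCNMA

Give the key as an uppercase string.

  i= 0: J-O = 21 → V
  i= 1: V-X = 24 → Y
  i= 2: T-S =  1 → B
  i= 3: U-Z = 21 → V
  i= 4: A-C = 24 → Y
  i= 5: C-B =  1 → B
  i= 6: C-H = 21 → V
  i= 7: L-N = 24 → Y
  i= 8: V-U =  1 → B
  i= 9: P-U = 21 → V
  i=10: W-Y = 24 → Y
  i=11: X-W =  1 → B
  i=12: B-G = 21 → V
  i=13: C-E = 24 → Y
  i=14: N-M =  1 → B
  i=15: M-R = 21 → V
  i=16: A-C = 24 → Y
  shifts repeat with period 3: VYB

VYB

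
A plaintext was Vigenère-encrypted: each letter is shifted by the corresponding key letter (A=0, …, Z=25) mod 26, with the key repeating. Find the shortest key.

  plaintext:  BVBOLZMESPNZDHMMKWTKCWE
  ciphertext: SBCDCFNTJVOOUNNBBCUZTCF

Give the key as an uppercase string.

  i= 0: S-B = 17 → R
  i= 1: B-V =  6 → G
  i= 2: C-B =  1 → B
  i= 3: D-O = 15 → P
  i= 4: C-L = 17 → R
  i= 5: F-Z =  6 → G
  i= 6: N-M =  1 → B
  i= 7: T-E = 15 → P
  i= 8: J-S = 17 → R
  i= 9: V-P =  6 → G
  i=10: O-N =  1 → B
  i=11: O-Z = 15 → P
  i=12: U-D = 17 → R
  i=13: N-H =  6 → G
  i=14: N-M =  1 → B
  i=15: B-M = 15 → P
  i=16: B-K = 17 → R
  i=17: C-W =  6 → G
  i=18: U-T =  1 → B
  i=19: Z-K = 15 → P
  i=20: T-C = 17 → R
  i=21: C-W =  6 → G
  i=22: F-E =  1 → B
  shifts repeat with period 4: RGBP

RGBP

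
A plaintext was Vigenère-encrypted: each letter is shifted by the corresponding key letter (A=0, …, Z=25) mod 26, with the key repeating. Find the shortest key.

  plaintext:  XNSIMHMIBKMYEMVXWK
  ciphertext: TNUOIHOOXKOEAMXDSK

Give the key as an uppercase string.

  i= 0: T-X = 22 → W
  i= 1: N-N =  0 → A
  i= 2: U-S =  2 → C
  i= 3: O-I =  6 → G
  i= 4: I-M = 22 → W
  i= 5: H-H =  0 → A
  i= 6: O-M =  2 → C
  i= 7: O-I =  6 → G
  i= 8: X-B = 22 → W
  i= 9: K-K =  0 → A
  i=10: O-M =  2 → C
  i=11: E-Y =  6 → G
  i=12: A-E = 22 → W
  i=13: M-M =  0 → A
  i=14: X-V =  2 → C
  i=15: D-X =  6 → G
  i=16: S-W = 22 → W
  i=17: K-K =  0 → A
  shifts repeat with period 4: WACG

WACG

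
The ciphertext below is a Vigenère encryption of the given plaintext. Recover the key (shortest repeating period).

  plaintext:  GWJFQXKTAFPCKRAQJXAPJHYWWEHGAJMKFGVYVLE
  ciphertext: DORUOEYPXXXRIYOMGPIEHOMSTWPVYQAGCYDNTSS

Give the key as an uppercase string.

  i= 0: D-G = 23 → X
  i= 1: O-W = 18 → S
  i= 2: R-J =  8 → I
  i= 3: U-F = 15 → P
  i= 4: O-Q = 24 → Y
  i= 5: E-X =  7 → H
  i= 6: Y-K = 14 → O
  i= 7: P-T = 22 → W
  i= 8: X-A = 23 → X
  i= 9: X-F = 18 → S
  i=10: X-P =  8 → I
  i=11: R-C = 15 → P
  i=12: I-K = 24 → Y
  i=13: Y-R =  7 → H
  i=14: O-A = 14 → O
  i=15: M-Q = 22 → W
  i=16: G-J = 23 → X
  i=17: P-X = 18 → S
  i=18: I-A =  8 → I
  i=19: E-P = 15 → P
  i=20: H-J = 24 → Y
  i=21: O-H =  7 → H
  i=22: M-Y = 14 → O
  i=23: S-W = 22 → W
  i=24: T-W = 23 → X
  i=25: W-E = 18 → S
  i=26: P-H =  8 → I
  i=27: V-G = 15 → P
  i=28: Y-A = 24 → Y
  i=29: Q-J =  7 → H
  i=30: A-M = 14 → O
  i=31: G-K = 22 → W
  i=32: C-F = 23 → X
  i=33: Y-G = 18 → S
  i=34: D-V =  8 → I
  i=35: N-Y = 15 → P
  i=36: T-V = 24 → Y
  i=37: S-L =  7 → H
  i=38: S-E = 14 → O
  shifts repeat with period 8: XSIPYHOW

XSIPYHOW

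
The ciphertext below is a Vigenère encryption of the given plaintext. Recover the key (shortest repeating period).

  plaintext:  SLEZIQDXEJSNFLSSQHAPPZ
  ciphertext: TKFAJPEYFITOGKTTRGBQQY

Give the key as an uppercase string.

BZBB

  i= 0: T-S =  1 → B
  i= 1: K-L = 25 → Z
  i= 2: F-E =  1 → B
  i= 3: A-Z =  1 → B
  i= 4: J-I =  1 → B
  i= 5: P-Q = 25 → Z
  i= 6: E-D =  1 → B
  i= 7: Y-X =  1 → B
  i= 8: F-E =  1 → B
  i= 9: I-J = 25 → Z
  i=10: T-S =  1 → B
  i=11: O-N =  1 → B
  i=12: G-F =  1 → B
  i=13: K-L = 25 → Z
  i=14: T-S =  1 → B
  i=15: T-S =  1 → B
  i=16: R-Q =  1 → B
  i=17: G-H = 25 → Z
  i=18: B-A =  1 → B
  i=19: Q-P =  1 → B
  i=20: Q-P =  1 → B
  i=21: Y-Z = 25 → Z
  shifts repeat with period 4: BZBB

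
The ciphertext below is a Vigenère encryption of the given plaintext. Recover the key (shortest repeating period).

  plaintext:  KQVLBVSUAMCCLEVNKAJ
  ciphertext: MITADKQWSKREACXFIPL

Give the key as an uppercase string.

  i= 0: M-K =  2 → C
  i= 1: I-Q = 18 → S
  i= 2: T-V = 24 → Y
  i= 3: A-L = 15 → P
  i= 4: D-B =  2 → C
  i= 5: K-V = 15 → P
  i= 6: Q-S = 24 → Y
  i= 7: W-U =  2 → C
  i= 8: S-A = 18 → S
  i= 9: K-M = 24 → Y
  i=10: R-C = 15 → P
  i=11: E-C =  2 → C
  i=12: A-L = 15 → P
  i=13: C-E = 24 → Y
  i=14: X-V =  2 → C
  i=15: F-N = 18 → S
  i=16: I-K = 24 → Y
  i=17: P-A = 15 → P
  i=18: L-J =  2 → C
  shifts repeat with period 7: CSYPCPY

CSYPCPY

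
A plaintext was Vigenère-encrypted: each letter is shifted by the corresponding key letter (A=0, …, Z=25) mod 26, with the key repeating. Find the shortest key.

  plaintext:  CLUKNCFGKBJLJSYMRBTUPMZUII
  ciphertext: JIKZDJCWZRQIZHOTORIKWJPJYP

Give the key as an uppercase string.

  i= 0: J-C =  7 → H
  i= 1: I-L = 23 → X
  i= 2: K-U = 16 → Q
  i= 3: Z-K = 15 → P
  i= 4: D-N = 16 → Q
  i= 5: J-C =  7 → H
  i= 6: C-F = 23 → X
  i= 7: W-G = 16 → Q
  i= 8: Z-K = 15 → P
  i= 9: R-B = 16 → Q
  i=10: Q-J =  7 → H
  i=11: I-L = 23 → X
  i=12: Z-J = 16 → Q
  i=13: H-S = 15 → P
  i=14: O-Y = 16 → Q
  i=15: T-M =  7 → H
  i=16: O-R = 23 → X
  i=17: R-B = 16 → Q
  i=18: I-T = 15 → P
  i=19: K-U = 16 → Q
  i=20: W-P =  7 → H
  i=21: J-M = 23 → X
  i=22: P-Z = 16 → Q
  i=23: J-U = 15 → P
  i=24: Y-I = 16 → Q
  i=25: P-I =  7 → H
  shifts repeat with period 5: HXQPQ

HXQPQ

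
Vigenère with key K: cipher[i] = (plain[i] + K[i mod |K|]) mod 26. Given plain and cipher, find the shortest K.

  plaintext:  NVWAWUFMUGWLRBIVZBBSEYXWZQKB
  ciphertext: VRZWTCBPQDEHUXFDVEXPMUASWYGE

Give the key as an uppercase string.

IWDWX

  i= 0: V-N =  8 → I
  i= 1: R-V = 22 → W
  i= 2: Z-W =  3 → D
  i= 3: W-A = 22 → W
  i= 4: T-W = 23 → X
  i= 5: C-U =  8 → I
  i= 6: B-F = 22 → W
  i= 7: P-M =  3 → D
  i= 8: Q-U = 22 → W
  i= 9: D-G = 23 → X
  i=10: E-W =  8 → I
  i=11: H-L = 22 → W
  i=12: U-R =  3 → D
  i=13: X-B = 22 → W
  i=14: F-I = 23 → X
  i=15: D-V =  8 → I
  i=16: V-Z = 22 → W
  i=17: E-B =  3 → D
  i=18: X-B = 22 → W
  i=19: P-S = 23 → X
  i=20: M-E =  8 → I
  i=21: U-Y = 22 → W
  i=22: A-X =  3 → D
  i=23: S-W = 22 → W
  i=24: W-Z = 23 → X
  i=25: Y-Q =  8 → I
  i=26: G-K = 22 → W
  i=27: E-B =  3 → D
  shifts repeat with period 5: IWDWX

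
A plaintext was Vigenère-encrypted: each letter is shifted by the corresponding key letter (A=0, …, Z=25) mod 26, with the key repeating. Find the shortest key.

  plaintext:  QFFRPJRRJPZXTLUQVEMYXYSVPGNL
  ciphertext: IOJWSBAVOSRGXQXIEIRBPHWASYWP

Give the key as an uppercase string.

SJEFD

  i= 0: I-Q = 18 → S
  i= 1: O-F =  9 → J
  i= 2: J-F =  4 → E
  i= 3: W-R =  5 → F
  i= 4: S-P =  3 → D
  i= 5: B-J = 18 → S
  i= 6: A-R =  9 → J
  i= 7: V-R =  4 → E
  i= 8: O-J =  5 → F
  i= 9: S-P =  3 → D
  i=10: R-Z = 18 → S
  i=11: G-X =  9 → J
  i=12: X-T =  4 → E
  i=13: Q-L =  5 → F
  i=14: X-U =  3 → D
  i=15: I-Q = 18 → S
  i=16: E-V =  9 → J
  i=17: I-E =  4 → E
  i=18: R-M =  5 → F
  i=19: B-Y =  3 → D
  i=20: P-X = 18 → S
  i=21: H-Y =  9 → J
  i=22: W-S =  4 → E
  i=23: A-V =  5 → F
  i=24: S-P =  3 → D
  i=25: Y-G = 18 → S
  i=26: W-N =  9 → J
  i=27: P-L =  4 → E
  shifts repeat with period 5: SJEFD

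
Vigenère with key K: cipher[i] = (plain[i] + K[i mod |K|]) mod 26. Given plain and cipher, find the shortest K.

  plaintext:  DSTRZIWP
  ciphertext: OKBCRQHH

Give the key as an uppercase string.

LSI

  i= 0: O-D = 11 → L
  i= 1: K-S = 18 → S
  i= 2: B-T =  8 → I
  i= 3: C-R = 11 → L
  i= 4: R-Z = 18 → S
  i= 5: Q-I =  8 → I
  i= 6: H-W = 11 → L
  i= 7: H-P = 18 → S
  shifts repeat with period 3: LSI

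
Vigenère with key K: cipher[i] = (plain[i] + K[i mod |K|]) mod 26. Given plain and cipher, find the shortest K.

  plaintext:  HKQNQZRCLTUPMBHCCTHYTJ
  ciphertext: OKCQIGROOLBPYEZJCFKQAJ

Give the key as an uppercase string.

  i= 0: O-H =  7 → H
  i= 1: K-K =  0 → A
  i= 2: C-Q = 12 → M
  i= 3: Q-N =  3 → D
  i= 4: I-Q = 18 → S
  i= 5: G-Z =  7 → H
  i= 6: R-R =  0 → A
  i= 7: O-C = 12 → M
  i= 8: O-L =  3 → D
  i= 9: L-T = 18 → S
  i=10: B-U =  7 → H
  i=11: P-P =  0 → A
  i=12: Y-M = 12 → M
  i=13: E-B =  3 → D
  i=14: Z-H = 18 → S
  i=15: J-C =  7 → H
  i=16: C-C =  0 → A
  i=17: F-T = 12 → M
  i=18: K-H =  3 → D
  i=19: Q-Y = 18 → S
  i=20: A-T =  7 → H
  i=21: J-J =  0 → A
  shifts repeat with period 5: HAMDS

HAMDS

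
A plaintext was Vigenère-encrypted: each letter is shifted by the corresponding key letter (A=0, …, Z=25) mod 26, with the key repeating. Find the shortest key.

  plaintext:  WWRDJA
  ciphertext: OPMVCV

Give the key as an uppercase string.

  i= 0: O-W = 18 → S
  i= 1: P-W = 19 → T
  i= 2: M-R = 21 → V
  i= 3: V-D = 18 → S
  i= 4: C-J = 19 → T
  i= 5: V-A = 21 → V
  shifts repeat with period 3: STV

STV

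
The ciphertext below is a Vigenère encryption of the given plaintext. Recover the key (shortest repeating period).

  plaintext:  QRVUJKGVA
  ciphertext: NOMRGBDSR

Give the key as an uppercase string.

  i= 0: N-Q = 23 → X
  i= 1: O-R = 23 → X
  i= 2: M-V = 17 → R
  i= 3: R-U = 23 → X
  i= 4: G-J = 23 → X
  i= 5: B-K = 17 → R
  i= 6: D-G = 23 → X
  i= 7: S-V = 23 → X
  i= 8: R-A = 17 → R
  shifts repeat with period 3: XXR

XXR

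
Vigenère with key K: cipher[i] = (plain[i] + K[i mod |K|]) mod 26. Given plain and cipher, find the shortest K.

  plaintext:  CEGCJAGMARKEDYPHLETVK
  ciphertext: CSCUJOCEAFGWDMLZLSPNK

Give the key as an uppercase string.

AOWS

  i= 0: C-C =  0 → A
  i= 1: S-E = 14 → O
  i= 2: C-G = 22 → W
  i= 3: U-C = 18 → S
  i= 4: J-J =  0 → A
  i= 5: O-A = 14 → O
  i= 6: C-G = 22 → W
  i= 7: E-M = 18 → S
  i= 8: A-A =  0 → A
  i= 9: F-R = 14 → O
  i=10: G-K = 22 → W
  i=11: W-E = 18 → S
  i=12: D-D =  0 → A
  i=13: M-Y = 14 → O
  i=14: L-P = 22 → W
  i=15: Z-H = 18 → S
  i=16: L-L =  0 → A
  i=17: S-E = 14 → O
  i=18: P-T = 22 → W
  i=19: N-V = 18 → S
  i=20: K-K =  0 → A
  shifts repeat with period 4: AOWS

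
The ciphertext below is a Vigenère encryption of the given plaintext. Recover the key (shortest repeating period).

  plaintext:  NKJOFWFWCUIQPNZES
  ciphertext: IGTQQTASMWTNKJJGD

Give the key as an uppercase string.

VWKCLX

  i= 0: I-N = 21 → V
  i= 1: G-K = 22 → W
  i= 2: T-J = 10 → K
  i= 3: Q-O =  2 → C
  i= 4: Q-F = 11 → L
  i= 5: T-W = 23 → X
  i= 6: A-F = 21 → V
  i= 7: S-W = 22 → W
  i= 8: M-C = 10 → K
  i= 9: W-U =  2 → C
  i=10: T-I = 11 → L
  i=11: N-Q = 23 → X
  i=12: K-P = 21 → V
  i=13: J-N = 22 → W
  i=14: J-Z = 10 → K
  i=15: G-E =  2 → C
  i=16: D-S = 11 → L
  shifts repeat with period 6: VWKCLX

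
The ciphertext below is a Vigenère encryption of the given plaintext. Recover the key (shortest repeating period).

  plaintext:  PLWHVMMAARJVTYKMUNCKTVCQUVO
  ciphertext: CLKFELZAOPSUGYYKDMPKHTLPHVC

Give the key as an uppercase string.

NAOYJZ

  i= 0: C-P = 13 → N
  i= 1: L-L =  0 → A
  i= 2: K-W = 14 → O
  i= 3: F-H = 24 → Y
  i= 4: E-V =  9 → J
  i= 5: L-M = 25 → Z
  i= 6: Z-M = 13 → N
  i= 7: A-A =  0 → A
  i= 8: O-A = 14 → O
  i= 9: P-R = 24 → Y
  i=10: S-J =  9 → J
  i=11: U-V = 25 → Z
  i=12: G-T = 13 → N
  i=13: Y-Y =  0 → A
  i=14: Y-K = 14 → O
  i=15: K-M = 24 → Y
  i=16: D-U =  9 → J
  i=17: M-N = 25 → Z
  i=18: P-C = 13 → N
  i=19: K-K =  0 → A
  i=20: H-T = 14 → O
  i=21: T-V = 24 → Y
  i=22: L-C =  9 → J
  i=23: P-Q = 25 → Z
  i=24: H-U = 13 → N
  i=25: V-V =  0 → A
  i=26: C-O = 14 → O
  shifts repeat with period 6: NAOYJZ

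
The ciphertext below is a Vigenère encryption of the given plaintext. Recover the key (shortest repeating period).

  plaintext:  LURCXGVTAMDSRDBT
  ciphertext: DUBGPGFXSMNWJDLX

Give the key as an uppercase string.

  i= 0: D-L = 18 → S
  i= 1: U-U =  0 → A
  i= 2: B-R = 10 → K
  i= 3: G-C =  4 → E
  i= 4: P-X = 18 → S
  i= 5: G-G =  0 → A
  i= 6: F-V = 10 → K
  i= 7: X-T =  4 → E
  i= 8: S-A = 18 → S
  i= 9: M-M =  0 → A
  i=10: N-D = 10 → K
  i=11: W-S =  4 → E
  i=12: J-R = 18 → S
  i=13: D-D =  0 → A
  i=14: L-B = 10 → K
  i=15: X-T =  4 → E
  shifts repeat with period 4: SAKE

SAKE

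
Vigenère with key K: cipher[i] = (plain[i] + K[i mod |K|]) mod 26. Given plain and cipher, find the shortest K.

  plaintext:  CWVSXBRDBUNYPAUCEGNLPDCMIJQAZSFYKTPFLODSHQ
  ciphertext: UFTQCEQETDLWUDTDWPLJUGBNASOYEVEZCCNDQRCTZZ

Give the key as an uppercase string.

  i= 0: U-C = 18 → S
  i= 1: F-W =  9 → J
  i= 2: T-V = 24 → Y
  i= 3: Q-S = 24 → Y
  i= 4: C-X =  5 → F
  i= 5: E-B =  3 → D
  i= 6: Q-R = 25 → Z
  i= 7: E-D =  1 → B
  i= 8: T-B = 18 → S
  i= 9: D-U =  9 → J
  i=10: L-N = 24 → Y
  i=11: W-Y = 24 → Y
  i=12: U-P =  5 → F
  i=13: D-A =  3 → D
  i=14: T-U = 25 → Z
  i=15: D-C =  1 → B
  i=16: W-E = 18 → S
  i=17: P-G =  9 → J
  i=18: L-N = 24 → Y
  i=19: J-L = 24 → Y
  i=20: U-P =  5 → F
  i=21: G-D =  3 → D
  i=22: B-C = 25 → Z
  i=23: N-M =  1 → B
  i=24: A-I = 18 → S
  i=25: S-J =  9 → J
  i=26: O-Q = 24 → Y
  i=27: Y-A = 24 → Y
  i=28: E-Z =  5 → F
  i=29: V-S =  3 → D
  i=30: E-F = 25 → Z
  i=31: Z-Y =  1 → B
  i=32: C-K = 18 → S
  i=33: C-T =  9 → J
  i=34: N-P = 24 → Y
  i=35: D-F = 24 → Y
  i=36: Q-L =  5 → F
  i=37: R-O =  3 → D
  i=38: C-D = 25 → Z
  i=39: T-S =  1 → B
  i=40: Z-H = 18 → S
  i=41: Z-Q =  9 → J
  shifts repeat with period 8: SJYYFDZB

SJYYFDZB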